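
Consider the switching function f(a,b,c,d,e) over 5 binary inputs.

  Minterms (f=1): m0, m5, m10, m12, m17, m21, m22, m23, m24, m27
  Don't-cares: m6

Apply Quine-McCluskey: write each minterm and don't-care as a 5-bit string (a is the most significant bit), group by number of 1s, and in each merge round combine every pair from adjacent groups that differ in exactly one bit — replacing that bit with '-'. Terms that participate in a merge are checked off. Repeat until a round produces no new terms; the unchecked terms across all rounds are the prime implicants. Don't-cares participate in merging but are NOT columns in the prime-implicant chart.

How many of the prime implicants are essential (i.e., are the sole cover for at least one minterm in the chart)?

size-2^0 implicants → 00000  00101(✓)  00110(✓)  01010  01100  10001(✓)  10101(✓)  10110(✓)  10111(✓)  11000  11011
size-2^1 implicants → -0101  -0110  10-01  101-1  1011-
Unchecked terms (primes): -0101, -0110, 00000, 01010, 01100, 10-01, 101-1, 1011-, 11000, 11011
Minterm coverage:
  m0 ⊆ 00000 [E]
  m5 ⊆ -0101 [E]
  m10 ⊆ 01010 [E]
  m12 ⊆ 01100 [E]
  m17 ⊆ 10-01 [E]
  m21 ⊆ -0101,10-01,101-1
  m22 ⊆ -0110,1011-
  m23 ⊆ 101-1,1011-
  m24 ⊆ 11000 [E]
  m27 ⊆ 11011 [E]
E = {-0101, 00000, 01010, 01100, 10-01, 11000, 11011}

7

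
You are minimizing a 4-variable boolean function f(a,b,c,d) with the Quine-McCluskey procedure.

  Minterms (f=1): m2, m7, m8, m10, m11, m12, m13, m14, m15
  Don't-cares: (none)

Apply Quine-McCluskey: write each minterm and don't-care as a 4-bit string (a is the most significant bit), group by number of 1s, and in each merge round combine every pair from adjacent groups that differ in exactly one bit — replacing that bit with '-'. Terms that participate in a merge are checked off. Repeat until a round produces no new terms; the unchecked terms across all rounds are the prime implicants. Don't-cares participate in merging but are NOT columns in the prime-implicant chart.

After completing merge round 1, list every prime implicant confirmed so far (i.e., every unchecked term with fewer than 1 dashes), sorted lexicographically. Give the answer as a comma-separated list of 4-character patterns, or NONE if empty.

NONE

Round 0: 0010✓ 0111✓ 1000✓ 1010✓ 1011✓ 1100✓ 1101✓ 1110✓ 1111✓
Round 1: -010 -111 1-00✓ 1-10✓ 1-11✓ 10-0✓ 101-✓ 11-0✓ 11-1✓ 110-✓ 111-✓
Round 2: 1--0 1-1- 11--
PIs = {-010, -111, 1--0, 1-1-, 11--}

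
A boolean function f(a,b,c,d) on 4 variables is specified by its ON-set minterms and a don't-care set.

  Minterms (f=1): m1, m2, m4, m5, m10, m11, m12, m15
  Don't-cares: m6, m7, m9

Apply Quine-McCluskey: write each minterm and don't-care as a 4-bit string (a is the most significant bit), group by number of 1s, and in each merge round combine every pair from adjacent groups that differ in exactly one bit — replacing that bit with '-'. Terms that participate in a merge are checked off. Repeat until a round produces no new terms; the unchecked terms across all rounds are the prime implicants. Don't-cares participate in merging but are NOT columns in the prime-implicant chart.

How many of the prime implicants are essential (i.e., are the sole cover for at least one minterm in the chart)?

1

size-2^0 implicants → 0001(✓)  0010(✓)  0100(✓)  0101(✓)  0110(✓)  0111(✓)  1001(✓)  1010(✓)  1011(✓)  1100(✓)  1111(✓)
size-2^1 implicants → -001  -010  -100  -111  0-01  0-10  01-0(✓)  01-1(✓)  010-(✓)  011-(✓)  1-11  10-1  101-
size-2^2 implicants → 01--
Unchecked terms (primes): -001, -010, -100, -111, 0-01, 0-10, 01--, 1-11, 10-1, 101-
Minterm coverage:
  m1 ⊆ -001,0-01
  m2 ⊆ -010,0-10
  m4 ⊆ -100,01--
  m5 ⊆ 0-01,01--
  m10 ⊆ -010,101-
  m11 ⊆ 1-11,10-1,101-
  m12 ⊆ -100 [E]
  m15 ⊆ -111,1-11
E = {-100}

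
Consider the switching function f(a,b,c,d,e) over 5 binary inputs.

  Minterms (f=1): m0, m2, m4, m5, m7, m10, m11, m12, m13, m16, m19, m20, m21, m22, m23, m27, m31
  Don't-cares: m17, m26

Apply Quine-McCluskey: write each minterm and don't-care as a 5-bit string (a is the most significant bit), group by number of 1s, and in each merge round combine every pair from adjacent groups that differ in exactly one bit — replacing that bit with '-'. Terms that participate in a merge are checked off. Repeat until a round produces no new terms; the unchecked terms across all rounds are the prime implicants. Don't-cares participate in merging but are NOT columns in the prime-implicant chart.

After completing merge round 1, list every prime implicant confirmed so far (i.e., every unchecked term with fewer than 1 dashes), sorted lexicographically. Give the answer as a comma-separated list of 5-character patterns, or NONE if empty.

Round 0: 00000✓ 00010✓ 00100✓ 00101✓ 00111✓ 01010✓ 01011✓ 01100✓ 01101✓ 10000✓ 10001✓ 10011✓ 10100✓ 10101✓ 10110✓ 10111✓ 11010✓ 11011✓ 11111✓
Round 1: -0000✓ -0100✓ -0101✓ -0111✓ -1010✓ -1011✓ 0-010 0-100✓ 0-101✓ 00-00✓ 000-0 001-1✓ 0010-✓ 0101-✓ 0110-✓ 1-011✓ 1-111✓ 10-00✓ 10-01✓ 10-11✓ 100-1✓ 1000-✓ 101-0✓ 101-1✓ 1010-✓ 1011-✓ 11-11✓ 1101-✓
Round 2: -0-00 -01-1 -010- -101- 0-10- 1--11 10--1 10-0- 101--
PIs = {-0-00, -01-1, -010-, -101-, 0-010, 0-10-, 000-0, 1--11, 10--1, 10-0-, 101--}

NONE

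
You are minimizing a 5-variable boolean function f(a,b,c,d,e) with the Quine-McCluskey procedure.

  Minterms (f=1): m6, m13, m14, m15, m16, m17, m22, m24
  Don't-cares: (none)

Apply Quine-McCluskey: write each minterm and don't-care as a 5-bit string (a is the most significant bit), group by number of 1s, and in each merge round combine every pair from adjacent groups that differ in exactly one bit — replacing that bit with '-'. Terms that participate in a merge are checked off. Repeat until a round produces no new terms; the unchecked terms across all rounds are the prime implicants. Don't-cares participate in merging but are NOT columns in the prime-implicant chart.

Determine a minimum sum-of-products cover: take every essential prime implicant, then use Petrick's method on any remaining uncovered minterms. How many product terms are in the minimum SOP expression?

Round 0: 00110✓ 01101✓ 01110✓ 01111✓ 10000✓ 10001✓ 10110✓ 11000✓
Round 1: -0110 0-110 011-1 0111- 1-000 1000-
PIs = {-0110, 0-110, 011-1, 0111-, 1-000, 1000-}
Coverage chart:
  m6: -0110,0-110
  m13: 011-1 ←essential
  m14: 0-110,0111-
  m15: 011-1,0111-
  m16: 1-000,1000-
  m17: 1000- ←essential
  m22: -0110 ←essential
  m24: 1-000 ←essential
Essential: -0110, 011-1, 1-000, 1000-
Petrick residual → 0-110
Min cover (5 terms): b'cde' + a'cde' + a'bce + ac'd'e' + ab'c'd'

5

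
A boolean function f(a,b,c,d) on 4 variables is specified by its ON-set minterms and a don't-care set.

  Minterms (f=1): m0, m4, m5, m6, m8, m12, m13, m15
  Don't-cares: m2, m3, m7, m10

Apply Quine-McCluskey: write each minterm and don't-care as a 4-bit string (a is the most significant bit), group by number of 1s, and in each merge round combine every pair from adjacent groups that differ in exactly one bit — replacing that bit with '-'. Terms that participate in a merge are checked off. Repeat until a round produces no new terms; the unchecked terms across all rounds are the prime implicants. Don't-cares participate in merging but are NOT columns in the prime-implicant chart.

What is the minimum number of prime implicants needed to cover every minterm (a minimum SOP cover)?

[col 0] 0000*, 0010*, 0011*, 0100*, 0101*, 0110*, 0111*, 1000*, 1010*, 1100*, 1101*, 1111*
[col 1] -000*, -010*, -100*, -101*, -111*, 0-00*, 0-10*, 0-11*, 00-0*, 001-*, 01-0*, 01-1*, 010-*, 011-*, 1-00*, 10-0*, 11-1*, 110-*
[col 2] --00, -0-0, -1-1, -10-, 0--0, 0-1-, 01--
Prime implicants: --00, -0-0, -1-1, -10-, 0--0, 0-1-, 01--
PI chart (minterm → PIs covering it):
  0 | --00,-0-0,0--0
  4 | --00,-10-,0--0,01--
  5 | -1-1,-10-,01--
  6 | 0--0,0-1-,01--
  8 | --00,-0-0
  12 | --00,-10-
  13 | -1-1,-10-
  15 | -1-1  (sole → essential)
Essential prime implicants: -1-1
Petrick residual → --00, 0--0
Minimum SOP uses 3 PIs: c'd' + bd + a'd'

3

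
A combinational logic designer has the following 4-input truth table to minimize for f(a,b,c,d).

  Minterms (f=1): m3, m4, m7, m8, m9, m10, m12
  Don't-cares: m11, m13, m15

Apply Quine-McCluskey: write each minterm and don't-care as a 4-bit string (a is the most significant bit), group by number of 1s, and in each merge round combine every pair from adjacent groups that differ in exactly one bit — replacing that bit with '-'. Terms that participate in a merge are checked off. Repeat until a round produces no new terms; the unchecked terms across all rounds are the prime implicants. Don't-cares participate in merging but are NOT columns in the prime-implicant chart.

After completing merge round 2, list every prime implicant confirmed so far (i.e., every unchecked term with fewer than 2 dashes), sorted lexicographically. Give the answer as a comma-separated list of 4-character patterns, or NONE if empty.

-100

Round 0: 0011✓ 0100✓ 0111✓ 1000✓ 1001✓ 1010✓ 1011✓ 1100✓ 1101✓ 1111✓
Round 1: -011✓ -100 -111✓ 0-11✓ 1-00✓ 1-01✓ 1-11✓ 10-0✓ 10-1✓ 100-✓ 101-✓ 11-1✓ 110-✓
Round 2: --11 1--1 1-0- 10--
PIs = {--11, -100, 1--1, 1-0-, 10--}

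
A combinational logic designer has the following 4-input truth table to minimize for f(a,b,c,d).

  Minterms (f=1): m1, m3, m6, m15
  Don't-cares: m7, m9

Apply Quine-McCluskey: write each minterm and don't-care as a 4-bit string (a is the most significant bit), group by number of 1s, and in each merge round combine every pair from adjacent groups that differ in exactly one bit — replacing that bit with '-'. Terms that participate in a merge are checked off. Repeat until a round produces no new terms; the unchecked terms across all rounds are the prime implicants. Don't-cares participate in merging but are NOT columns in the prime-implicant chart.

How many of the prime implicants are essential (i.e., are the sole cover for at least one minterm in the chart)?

2

[col 0] 0001*, 0011*, 0110*, 0111*, 1001*, 1111*
[col 1] -001, -111, 0-11, 00-1, 011-
Prime implicants: -001, -111, 0-11, 00-1, 011-
PI chart (minterm → PIs covering it):
  1 | -001,00-1
  3 | 0-11,00-1
  6 | 011-  (sole → essential)
  15 | -111  (sole → essential)
Essential prime implicants: -111, 011-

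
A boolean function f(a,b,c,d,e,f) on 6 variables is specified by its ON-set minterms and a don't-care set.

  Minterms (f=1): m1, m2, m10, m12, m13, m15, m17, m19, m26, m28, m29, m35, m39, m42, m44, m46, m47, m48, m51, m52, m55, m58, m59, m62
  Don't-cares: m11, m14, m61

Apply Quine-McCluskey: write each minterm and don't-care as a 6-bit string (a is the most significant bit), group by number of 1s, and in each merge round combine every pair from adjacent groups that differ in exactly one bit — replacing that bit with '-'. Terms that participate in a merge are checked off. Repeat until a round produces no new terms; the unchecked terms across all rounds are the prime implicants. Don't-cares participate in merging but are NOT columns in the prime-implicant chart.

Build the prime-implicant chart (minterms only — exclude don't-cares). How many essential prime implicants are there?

8

size-2^0 implicants → 000001(✓)  000010(✓)  001010(✓)  001011(✓)  001100(✓)  001101(✓)  001110(✓)  001111(✓)  010001(✓)  010011(✓)  011010(✓)  011100(✓)  011101(✓)  100011(✓)  100111(✓)  101010(✓)  101100(✓)  101110(✓)  101111(✓)  110000(✓)  110011(✓)  110100(✓)  110111(✓)  111010(✓)  111011(✓)  111101(✓)  111110(✓)
size-2^1 implicants → -01010(✓)  -01100(✓)  -01110(✓)  -01111(✓)  -10011  -11010(✓)  -11101  0-0001  0-1010(✓)  0-1100(✓)  0-1101(✓)  00-010  001-10(✓)  001-11(✓)  00101-(✓)  0011-0(✓)  0011-1(✓)  00110-(✓)  00111-(✓)  0100-1  01110-(✓)  1-0011(✓)  1-0111(✓)  1-1010(✓)  1-1110(✓)  10-111  100-11(✓)  101-10(✓)  1011-0(✓)  10111-(✓)  11-011  110-00  110-11(✓)  111-10(✓)  11101-
size-2^2 implicants → --1010  -01-10  -011-0  -0111-  0-110-  001-1-  0011--  1-0-11  1-1-10
Unchecked terms (primes): --1010, -01-10, -011-0, -0111-, -10011, -11101, 0-0001, 0-110-, 00-010, 001-1-, 0011--, 0100-1, 1-0-11, 1-1-10, 10-111, 11-011, 110-00, 11101-
Minterm coverage:
  m1 ⊆ 0-0001 [E]
  m2 ⊆ 00-010 [E]
  m10 ⊆ --1010,-01-10,00-010,001-1-
  m12 ⊆ -011-0,0-110-,0011--
  m13 ⊆ 0-110-,0011--
  m15 ⊆ -0111-,001-1-,0011--
  m17 ⊆ 0-0001,0100-1
  m19 ⊆ -10011,0100-1
  m26 ⊆ --1010 [E]
  m28 ⊆ 0-110- [E]
  m29 ⊆ -11101,0-110-
  m35 ⊆ 1-0-11 [E]
  m39 ⊆ 1-0-11,10-111
  m42 ⊆ --1010,-01-10,1-1-10
  m44 ⊆ -011-0 [E]
  m46 ⊆ -01-10,-011-0,-0111-,1-1-10
  m47 ⊆ -0111-,10-111
  m48 ⊆ 110-00 [E]
  m51 ⊆ -10011,1-0-11,11-011
  m52 ⊆ 110-00 [E]
  m55 ⊆ 1-0-11 [E]
  m58 ⊆ --1010,1-1-10,11101-
  m59 ⊆ 11-011,11101-
  m62 ⊆ 1-1-10 [E]
E = {--1010, -011-0, 0-0001, 0-110-, 00-010, 1-0-11, 1-1-10, 110-00}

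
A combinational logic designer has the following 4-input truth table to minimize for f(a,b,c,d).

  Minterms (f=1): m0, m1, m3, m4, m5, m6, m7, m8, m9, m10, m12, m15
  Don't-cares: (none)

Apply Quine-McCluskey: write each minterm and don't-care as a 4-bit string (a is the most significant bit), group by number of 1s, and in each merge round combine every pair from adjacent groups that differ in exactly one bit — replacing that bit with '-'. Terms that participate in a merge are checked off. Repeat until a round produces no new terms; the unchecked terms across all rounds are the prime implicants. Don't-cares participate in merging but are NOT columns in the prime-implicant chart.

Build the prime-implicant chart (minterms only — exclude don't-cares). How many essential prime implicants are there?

[col 0] 0000*, 0001*, 0011*, 0100*, 0101*, 0110*, 0111*, 1000*, 1001*, 1010*, 1100*, 1111*
[col 1] -000*, -001*, -100*, -111, 0-00*, 0-01*, 0-11*, 00-1*, 000-*, 01-0*, 01-1*, 010-*, 011-*, 1-00*, 10-0, 100-*
[col 2] --00, -00-, 0--1, 0-0-, 01--
Prime implicants: --00, -00-, -111, 0--1, 0-0-, 01--, 10-0
PI chart (minterm → PIs covering it):
  0 | --00,-00-,0-0-
  1 | -00-,0--1,0-0-
  3 | 0--1  (sole → essential)
  4 | --00,0-0-,01--
  5 | 0--1,0-0-,01--
  6 | 01--  (sole → essential)
  7 | -111,0--1,01--
  8 | --00,-00-,10-0
  9 | -00-  (sole → essential)
  10 | 10-0  (sole → essential)
  12 | --00  (sole → essential)
  15 | -111  (sole → essential)
Essential prime implicants: --00, -00-, -111, 0--1, 01--, 10-0

6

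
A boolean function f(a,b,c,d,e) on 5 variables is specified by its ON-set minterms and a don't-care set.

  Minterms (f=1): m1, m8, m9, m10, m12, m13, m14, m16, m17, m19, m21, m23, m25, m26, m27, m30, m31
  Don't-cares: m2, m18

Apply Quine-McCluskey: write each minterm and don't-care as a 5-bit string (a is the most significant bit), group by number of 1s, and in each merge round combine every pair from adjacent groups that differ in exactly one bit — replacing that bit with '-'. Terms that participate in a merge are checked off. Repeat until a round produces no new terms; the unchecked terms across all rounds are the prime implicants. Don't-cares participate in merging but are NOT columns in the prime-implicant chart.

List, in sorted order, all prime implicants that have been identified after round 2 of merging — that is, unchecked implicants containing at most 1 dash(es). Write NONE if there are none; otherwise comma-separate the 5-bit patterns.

NONE

Round 0: 00001✓ 00010✓ 01000✓ 01001✓ 01010✓ 01100✓ 01101✓ 01110✓ 10000✓ 10001✓ 10010✓ 10011✓ 10101✓ 10111✓ 11001✓ 11010✓ 11011✓ 11110✓ 11111✓
Round 1: -0001✓ -0010✓ -1001✓ -1010✓ -1110✓ 0-001✓ 0-010✓ 01-00✓ 01-01✓ 01-10✓ 010-0✓ 0100-✓ 011-0✓ 0110-✓ 1-001✓ 1-010✓ 1-011✓ 1-111✓ 10-01✓ 10-11✓ 100-0✓ 100-1✓ 1000-✓ 1001-✓ 101-1✓ 11-10✓ 11-11✓ 110-1✓ 1101-✓ 1111-✓
Round 2: --001 --010 -1-10 01--0 01-0- 1--11 1-0-1 1-01- 10--1 100-- 11-1-
PIs = {--001, --010, -1-10, 01--0, 01-0-, 1--11, 1-0-1, 1-01-, 10--1, 100--, 11-1-}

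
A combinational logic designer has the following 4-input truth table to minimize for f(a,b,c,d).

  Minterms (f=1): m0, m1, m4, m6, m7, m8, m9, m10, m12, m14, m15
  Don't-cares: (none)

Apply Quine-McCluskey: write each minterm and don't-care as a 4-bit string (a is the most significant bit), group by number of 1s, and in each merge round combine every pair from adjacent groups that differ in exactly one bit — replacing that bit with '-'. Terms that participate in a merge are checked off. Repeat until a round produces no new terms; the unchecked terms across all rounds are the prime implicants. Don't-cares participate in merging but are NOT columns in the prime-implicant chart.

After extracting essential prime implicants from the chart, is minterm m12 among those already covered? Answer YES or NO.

[col 0] 0000*, 0001*, 0100*, 0110*, 0111*, 1000*, 1001*, 1010*, 1100*, 1110*, 1111*
[col 1] -000*, -001*, -100*, -110*, -111*, 0-00*, 000-*, 01-0*, 011-*, 1-00*, 1-10*, 10-0*, 100-*, 11-0*, 111-*
[col 2] --00, -00-, -1-0, -11-, 1--0
Prime implicants: --00, -00-, -1-0, -11-, 1--0
PI chart (minterm → PIs covering it):
  0 | --00,-00-
  1 | -00-  (sole → essential)
  4 | --00,-1-0
  6 | -1-0,-11-
  7 | -11-  (sole → essential)
  8 | --00,-00-,1--0
  9 | -00-  (sole → essential)
  10 | 1--0  (sole → essential)
  12 | --00,-1-0,1--0
  14 | -1-0,-11-,1--0
  15 | -11-  (sole → essential)
Essential prime implicants: -00-, -11-, 1--0

YES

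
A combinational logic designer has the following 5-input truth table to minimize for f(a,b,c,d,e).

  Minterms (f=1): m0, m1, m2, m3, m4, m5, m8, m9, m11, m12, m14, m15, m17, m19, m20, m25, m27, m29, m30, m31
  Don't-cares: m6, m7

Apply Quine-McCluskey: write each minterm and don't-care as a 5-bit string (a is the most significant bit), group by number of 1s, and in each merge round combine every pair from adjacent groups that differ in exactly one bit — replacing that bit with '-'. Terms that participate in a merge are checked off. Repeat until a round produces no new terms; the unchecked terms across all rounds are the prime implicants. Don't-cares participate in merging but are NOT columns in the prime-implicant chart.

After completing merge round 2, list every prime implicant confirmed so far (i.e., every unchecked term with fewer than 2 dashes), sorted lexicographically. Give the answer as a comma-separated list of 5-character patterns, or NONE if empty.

size-2^0 implicants → 00000(✓)  00001(✓)  00010(✓)  00011(✓)  00100(✓)  00101(✓)  00110(✓)  00111(✓)  01000(✓)  01001(✓)  01011(✓)  01100(✓)  01110(✓)  01111(✓)  10001(✓)  10011(✓)  10100(✓)  11001(✓)  11011(✓)  11101(✓)  11110(✓)  11111(✓)
size-2^1 implicants → -0001(✓)  -0011(✓)  -0100  -1001(✓)  -1011(✓)  -1110(✓)  -1111(✓)  0-000(✓)  0-001(✓)  0-011(✓)  0-100(✓)  0-110(✓)  0-111(✓)  00-00(✓)  00-01(✓)  00-10(✓)  00-11(✓)  000-0(✓)  000-1(✓)  0000-(✓)  0001-(✓)  001-0(✓)  001-1(✓)  0010-(✓)  0011-(✓)  01-00(✓)  01-11(✓)  010-1(✓)  0100-(✓)  011-0(✓)  0111-(✓)  1-001(✓)  1-011(✓)  100-1(✓)  11-01(✓)  11-11(✓)  110-1(✓)  111-1(✓)  1111-(✓)
size-2^2 implicants → --001(✓)  --011(✓)  -00-1(✓)  -1-11  -10-1(✓)  -111-  0--00  0--11  0-0-1(✓)  0-00-  0-1-0  0-11-  00--0(✓)  00--1(✓)  00-0-(✓)  00-1-(✓)  000--(✓)  001--(✓)  1-0-1(✓)  11--1
size-2^3 implicants → --0-1  00---
Unchecked terms (primes): --0-1, -0100, -1-11, -111-, 0--00, 0--11, 0-00-, 0-1-0, 0-11-, 00---, 11--1

-0100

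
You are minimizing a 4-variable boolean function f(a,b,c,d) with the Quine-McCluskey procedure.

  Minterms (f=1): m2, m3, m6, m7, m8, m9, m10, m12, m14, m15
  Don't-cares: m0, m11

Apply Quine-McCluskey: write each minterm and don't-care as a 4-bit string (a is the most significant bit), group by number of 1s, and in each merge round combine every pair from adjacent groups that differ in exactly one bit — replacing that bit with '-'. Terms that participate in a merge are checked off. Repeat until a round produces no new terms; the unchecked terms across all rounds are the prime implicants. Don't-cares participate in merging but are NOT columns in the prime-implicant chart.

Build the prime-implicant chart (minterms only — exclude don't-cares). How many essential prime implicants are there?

[col 0] 0000*, 0010*, 0011*, 0110*, 0111*, 1000*, 1001*, 1010*, 1011*, 1100*, 1110*, 1111*
[col 1] -000*, -010*, -011*, -110*, -111*, 0-10*, 0-11*, 00-0*, 001-*, 011-*, 1-00*, 1-10*, 1-11*, 10-0*, 10-1*, 100-*, 101-*, 11-0*, 111-*
[col 2] --10*, --11*, -0-0, -01-*, -11-*, 0-1-*, 1--0, 1-1-*, 10--
[col 3] --1-
Prime implicants: --1-, -0-0, 1--0, 10--
PI chart (minterm → PIs covering it):
  2 | --1-,-0-0
  3 | --1-  (sole → essential)
  6 | --1-  (sole → essential)
  7 | --1-  (sole → essential)
  8 | -0-0,1--0,10--
  9 | 10--  (sole → essential)
  10 | --1-,-0-0,1--0,10--
  12 | 1--0  (sole → essential)
  14 | --1-,1--0
  15 | --1-  (sole → essential)
Essential prime implicants: --1-, 1--0, 10--

3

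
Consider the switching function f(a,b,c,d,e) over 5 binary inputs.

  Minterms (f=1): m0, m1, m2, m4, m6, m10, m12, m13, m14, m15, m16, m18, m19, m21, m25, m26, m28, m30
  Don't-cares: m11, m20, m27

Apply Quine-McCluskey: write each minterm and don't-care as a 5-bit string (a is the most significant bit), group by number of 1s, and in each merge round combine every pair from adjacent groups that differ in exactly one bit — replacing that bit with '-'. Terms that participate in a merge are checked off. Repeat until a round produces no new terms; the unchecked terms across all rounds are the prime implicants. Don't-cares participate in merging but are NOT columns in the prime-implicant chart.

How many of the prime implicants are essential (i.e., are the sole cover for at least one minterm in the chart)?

5

Round 0: 00000✓ 00001✓ 00010✓ 00100✓ 00110✓ 01010✓ 01011✓ 01100✓ 01101✓ 01110✓ 01111✓ 10000✓ 10010✓ 10011✓ 10100✓ 10101✓ 11001✓ 11010✓ 11011✓ 11100✓ 11110✓
Round 1: -0000✓ -0010✓ -0100✓ -1010✓ -1011✓ -1100✓ -1110✓ 0-010✓ 0-100✓ 0-110✓ 00-00✓ 00-10✓ 000-0✓ 0000- 001-0✓ 01-10✓ 01-11✓ 0101-✓ 011-0✓ 011-1✓ 0110-✓ 0111-✓ 1-010✓ 1-011✓ 1-100✓ 10-00✓ 100-0✓ 1001-✓ 1010- 11-10✓ 110-1 1101-✓ 111-0✓
Round 2: --010 --100 -0-00 -00-0 -1-10 -101- -11-0 0--10 0-1-0 00--0 01-1- 011-- 1-01-
PIs = {--010, --100, -0-00, -00-0, -1-10, -101-, -11-0, 0--10, 0-1-0, 00--0, 0000-, 01-1-, 011--, 1-01-, 1010-, 110-1}
Coverage chart:
  m0: -0-00,-00-0,00--0,0000-
  m1: 0000- ←essential
  m2: --010,-00-0,0--10,00--0
  m4: --100,-0-00,0-1-0,00--0
  m6: 0--10,0-1-0,00--0
  m10: --010,-1-10,-101-,0--10,01-1-
  m12: --100,-11-0,0-1-0,011--
  m13: 011-- ←essential
  m14: -1-10,-11-0,0--10,0-1-0,01-1-,011--
  m15: 01-1-,011--
  m16: -0-00,-00-0
  m18: --010,-00-0,1-01-
  m19: 1-01- ←essential
  m21: 1010- ←essential
  m25: 110-1 ←essential
  m26: --010,-1-10,-101-,1-01-
  m28: --100,-11-0
  m30: -1-10,-11-0
Essential: 0000-, 011--, 1-01-, 1010-, 110-1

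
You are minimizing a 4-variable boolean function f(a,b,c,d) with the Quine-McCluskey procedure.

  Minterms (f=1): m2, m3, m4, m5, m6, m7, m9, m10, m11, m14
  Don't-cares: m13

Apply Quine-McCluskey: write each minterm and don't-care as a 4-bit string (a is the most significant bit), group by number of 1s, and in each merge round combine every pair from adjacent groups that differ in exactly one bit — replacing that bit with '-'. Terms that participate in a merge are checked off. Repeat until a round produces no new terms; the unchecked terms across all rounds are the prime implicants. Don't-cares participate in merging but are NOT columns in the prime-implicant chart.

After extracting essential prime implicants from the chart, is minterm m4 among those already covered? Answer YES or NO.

YES

size-2^0 implicants → 0010(✓)  0011(✓)  0100(✓)  0101(✓)  0110(✓)  0111(✓)  1001(✓)  1010(✓)  1011(✓)  1101(✓)  1110(✓)
size-2^1 implicants → -010(✓)  -011(✓)  -101  -110(✓)  0-10(✓)  0-11(✓)  001-(✓)  01-0(✓)  01-1(✓)  010-(✓)  011-(✓)  1-01  1-10(✓)  10-1  101-(✓)
size-2^2 implicants → --10  -01-  0-1-  01--
Unchecked terms (primes): --10, -01-, -101, 0-1-, 01--, 1-01, 10-1
Minterm coverage:
  m2 ⊆ --10,-01-,0-1-
  m3 ⊆ -01-,0-1-
  m4 ⊆ 01-- [E]
  m5 ⊆ -101,01--
  m6 ⊆ --10,0-1-,01--
  m7 ⊆ 0-1-,01--
  m9 ⊆ 1-01,10-1
  m10 ⊆ --10,-01-
  m11 ⊆ -01-,10-1
  m14 ⊆ --10 [E]
E = {--10, 01--}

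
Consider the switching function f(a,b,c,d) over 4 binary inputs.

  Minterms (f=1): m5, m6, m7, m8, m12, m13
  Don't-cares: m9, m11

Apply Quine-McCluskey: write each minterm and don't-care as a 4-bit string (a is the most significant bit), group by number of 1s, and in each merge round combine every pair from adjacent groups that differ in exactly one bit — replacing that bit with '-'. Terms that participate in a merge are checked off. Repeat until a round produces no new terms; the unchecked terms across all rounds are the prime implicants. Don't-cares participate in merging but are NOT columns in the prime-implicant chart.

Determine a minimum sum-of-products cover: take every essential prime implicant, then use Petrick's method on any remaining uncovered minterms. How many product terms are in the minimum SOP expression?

[col 0] 0101*, 0110*, 0111*, 1000*, 1001*, 1011*, 1100*, 1101*
[col 1] -101, 01-1, 011-, 1-00*, 1-01*, 10-1, 100-*, 110-*
[col 2] 1-0-
Prime implicants: -101, 01-1, 011-, 1-0-, 10-1
PI chart (minterm → PIs covering it):
  5 | -101,01-1
  6 | 011-  (sole → essential)
  7 | 01-1,011-
  8 | 1-0-  (sole → essential)
  12 | 1-0-  (sole → essential)
  13 | -101,1-0-
Essential prime implicants: 011-, 1-0-
Petrick residual → -101
Minimum SOP uses 3 PIs: bc'd + a'bc + ac'

3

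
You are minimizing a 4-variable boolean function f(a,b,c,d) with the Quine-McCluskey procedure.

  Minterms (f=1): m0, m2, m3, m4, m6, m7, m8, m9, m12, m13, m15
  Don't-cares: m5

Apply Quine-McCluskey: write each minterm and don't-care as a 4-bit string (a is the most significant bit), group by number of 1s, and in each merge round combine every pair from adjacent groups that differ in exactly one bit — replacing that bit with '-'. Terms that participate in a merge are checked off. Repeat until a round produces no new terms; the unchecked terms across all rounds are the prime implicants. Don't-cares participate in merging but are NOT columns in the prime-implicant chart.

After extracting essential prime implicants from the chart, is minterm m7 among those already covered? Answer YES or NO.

YES

size-2^0 implicants → 0000(✓)  0010(✓)  0011(✓)  0100(✓)  0101(✓)  0110(✓)  0111(✓)  1000(✓)  1001(✓)  1100(✓)  1101(✓)  1111(✓)
size-2^1 implicants → -000(✓)  -100(✓)  -101(✓)  -111(✓)  0-00(✓)  0-10(✓)  0-11(✓)  00-0(✓)  001-(✓)  01-0(✓)  01-1(✓)  010-(✓)  011-(✓)  1-00(✓)  1-01(✓)  100-(✓)  11-1(✓)  110-(✓)
size-2^2 implicants → --00  -1-1  -10-  0--0  0-1-  01--  1-0-
Unchecked terms (primes): --00, -1-1, -10-, 0--0, 0-1-, 01--, 1-0-
Minterm coverage:
  m0 ⊆ --00,0--0
  m2 ⊆ 0--0,0-1-
  m3 ⊆ 0-1- [E]
  m4 ⊆ --00,-10-,0--0,01--
  m6 ⊆ 0--0,0-1-,01--
  m7 ⊆ -1-1,0-1-,01--
  m8 ⊆ --00,1-0-
  m9 ⊆ 1-0- [E]
  m12 ⊆ --00,-10-,1-0-
  m13 ⊆ -1-1,-10-,1-0-
  m15 ⊆ -1-1 [E]
E = {-1-1, 0-1-, 1-0-}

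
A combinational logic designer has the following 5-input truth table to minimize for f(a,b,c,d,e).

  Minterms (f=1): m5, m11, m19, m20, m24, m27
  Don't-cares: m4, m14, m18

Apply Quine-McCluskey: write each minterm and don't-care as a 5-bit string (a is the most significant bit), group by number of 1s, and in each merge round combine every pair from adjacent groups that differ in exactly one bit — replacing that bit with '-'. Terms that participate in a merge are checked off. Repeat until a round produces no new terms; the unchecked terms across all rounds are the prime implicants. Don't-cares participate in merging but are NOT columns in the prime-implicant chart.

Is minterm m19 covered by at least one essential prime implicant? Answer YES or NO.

NO

Round 0: 00100✓ 00101✓ 01011✓ 01110 10010✓ 10011✓ 10100✓ 11000 11011✓
Round 1: -0100 -1011 0010- 1-011 1001-
PIs = {-0100, -1011, 0010-, 01110, 1-011, 1001-, 11000}
Coverage chart:
  m5: 0010- ←essential
  m11: -1011 ←essential
  m19: 1-011,1001-
  m20: -0100 ←essential
  m24: 11000 ←essential
  m27: -1011,1-011
Essential: -0100, -1011, 0010-, 11000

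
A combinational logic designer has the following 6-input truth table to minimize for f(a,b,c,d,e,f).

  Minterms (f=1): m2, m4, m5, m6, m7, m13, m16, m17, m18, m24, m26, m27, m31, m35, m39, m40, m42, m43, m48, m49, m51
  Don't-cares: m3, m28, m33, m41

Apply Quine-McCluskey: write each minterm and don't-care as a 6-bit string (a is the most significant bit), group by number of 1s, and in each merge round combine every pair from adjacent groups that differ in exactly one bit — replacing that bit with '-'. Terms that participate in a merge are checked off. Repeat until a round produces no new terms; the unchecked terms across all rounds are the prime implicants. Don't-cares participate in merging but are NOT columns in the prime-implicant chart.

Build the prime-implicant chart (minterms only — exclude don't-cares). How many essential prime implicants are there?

size-2^0 implicants → 000010(✓)  000011(✓)  000100(✓)  000101(✓)  000110(✓)  000111(✓)  001101(✓)  010000(✓)  010001(✓)  010010(✓)  011000(✓)  011010(✓)  011011(✓)  011100(✓)  011111(✓)  100001(✓)  100011(✓)  100111(✓)  101000(✓)  101001(✓)  101010(✓)  101011(✓)  110000(✓)  110001(✓)  110011(✓)
size-2^1 implicants → -00011(✓)  -00111(✓)  -10000(✓)  -10001(✓)  0-0010  00-101  000-10(✓)  000-11(✓)  00001-(✓)  0001-0(✓)  0001-1(✓)  00010-(✓)  00011-(✓)  01-000(✓)  01-010(✓)  0100-0(✓)  01000-(✓)  011-00  011-11  0110-0(✓)  01101-  1-0001(✓)  1-0011(✓)  10-001(✓)  10-011(✓)  100-11(✓)  1000-1(✓)  1010-0(✓)  1010-1(✓)  10100-(✓)  10101-(✓)  1100-1(✓)  11000-(✓)
size-2^2 implicants → -00-11  -1000-  000-1-  0001--  01-0-0  1-00-1  10-0-1  1010--
Unchecked terms (primes): -00-11, -1000-, 0-0010, 00-101, 000-1-, 0001--, 01-0-0, 011-00, 011-11, 01101-, 1-00-1, 10-0-1, 1010--
Minterm coverage:
  m2 ⊆ 0-0010,000-1-
  m4 ⊆ 0001-- [E]
  m5 ⊆ 00-101,0001--
  m6 ⊆ 000-1-,0001--
  m7 ⊆ -00-11,000-1-,0001--
  m13 ⊆ 00-101 [E]
  m16 ⊆ -1000-,01-0-0
  m17 ⊆ -1000- [E]
  m18 ⊆ 0-0010,01-0-0
  m24 ⊆ 01-0-0,011-00
  m26 ⊆ 01-0-0,01101-
  m27 ⊆ 011-11,01101-
  m31 ⊆ 011-11 [E]
  m35 ⊆ -00-11,1-00-1,10-0-1
  m39 ⊆ -00-11 [E]
  m40 ⊆ 1010-- [E]
  m42 ⊆ 1010-- [E]
  m43 ⊆ 10-0-1,1010--
  m48 ⊆ -1000- [E]
  m49 ⊆ -1000-,1-00-1
  m51 ⊆ 1-00-1 [E]
E = {-00-11, -1000-, 00-101, 0001--, 011-11, 1-00-1, 1010--}

7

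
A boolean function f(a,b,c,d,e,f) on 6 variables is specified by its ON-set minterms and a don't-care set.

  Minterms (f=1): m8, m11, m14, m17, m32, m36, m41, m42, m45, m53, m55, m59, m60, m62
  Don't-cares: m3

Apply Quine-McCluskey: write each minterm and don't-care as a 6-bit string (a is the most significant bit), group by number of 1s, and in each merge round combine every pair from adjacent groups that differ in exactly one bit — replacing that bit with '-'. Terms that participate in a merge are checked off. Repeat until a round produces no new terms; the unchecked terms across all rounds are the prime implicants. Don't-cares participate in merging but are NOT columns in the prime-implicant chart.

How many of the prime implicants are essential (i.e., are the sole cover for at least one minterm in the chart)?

size-2^0 implicants → 000011(✓)  001000  001011(✓)  001110  010001  100000(✓)  100100(✓)  101001(✓)  101010  101101(✓)  110101(✓)  110111(✓)  111011  111100(✓)  111110(✓)
size-2^1 implicants → 00-011  100-00  101-01  1101-1  1111-0
Unchecked terms (primes): 00-011, 001000, 001110, 010001, 100-00, 101-01, 101010, 1101-1, 111011, 1111-0
Minterm coverage:
  m8 ⊆ 001000 [E]
  m11 ⊆ 00-011 [E]
  m14 ⊆ 001110 [E]
  m17 ⊆ 010001 [E]
  m32 ⊆ 100-00 [E]
  m36 ⊆ 100-00 [E]
  m41 ⊆ 101-01 [E]
  m42 ⊆ 101010 [E]
  m45 ⊆ 101-01 [E]
  m53 ⊆ 1101-1 [E]
  m55 ⊆ 1101-1 [E]
  m59 ⊆ 111011 [E]
  m60 ⊆ 1111-0 [E]
  m62 ⊆ 1111-0 [E]
E = {00-011, 001000, 001110, 010001, 100-00, 101-01, 101010, 1101-1, 111011, 1111-0}

10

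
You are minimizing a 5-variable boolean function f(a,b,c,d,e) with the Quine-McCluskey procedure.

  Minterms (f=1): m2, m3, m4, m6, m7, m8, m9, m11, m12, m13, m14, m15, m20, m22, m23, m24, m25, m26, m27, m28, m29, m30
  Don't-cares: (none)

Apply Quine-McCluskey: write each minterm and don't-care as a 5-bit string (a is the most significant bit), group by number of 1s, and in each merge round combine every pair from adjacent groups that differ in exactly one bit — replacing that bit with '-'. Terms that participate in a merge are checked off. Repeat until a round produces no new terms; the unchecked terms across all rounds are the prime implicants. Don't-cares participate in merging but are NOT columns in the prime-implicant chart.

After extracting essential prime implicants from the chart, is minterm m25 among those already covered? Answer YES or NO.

YES

size-2^0 implicants → 00010(✓)  00011(✓)  00100(✓)  00110(✓)  00111(✓)  01000(✓)  01001(✓)  01011(✓)  01100(✓)  01101(✓)  01110(✓)  01111(✓)  10100(✓)  10110(✓)  10111(✓)  11000(✓)  11001(✓)  11010(✓)  11011(✓)  11100(✓)  11101(✓)  11110(✓)
size-2^1 implicants → -0100(✓)  -0110(✓)  -0111(✓)  -1000(✓)  -1001(✓)  -1011(✓)  -1100(✓)  -1101(✓)  -1110(✓)  0-011(✓)  0-100(✓)  0-110(✓)  0-111(✓)  00-10(✓)  00-11(✓)  0001-(✓)  001-0(✓)  0011-(✓)  01-00(✓)  01-01(✓)  01-11(✓)  010-1(✓)  0100-(✓)  011-0(✓)  011-1(✓)  0110-(✓)  0111-(✓)  1-100(✓)  1-110(✓)  101-0(✓)  1011-(✓)  11-00(✓)  11-01(✓)  11-10(✓)  110-0(✓)  110-1(✓)  1100-(✓)  1101-(✓)  111-0(✓)  1110-(✓)
size-2^2 implicants → --100(✓)  --110(✓)  -01-0(✓)  -011-  -1-00(✓)  -1-01(✓)  -10-1  -100-(✓)  -11-0(✓)  -110-(✓)  0--11  0-1-0(✓)  0-11-  00-1-  01--1  01-0-(✓)  011--  1-1-0(✓)  11--0  11-0-(✓)  110--
size-2^3 implicants → --1-0  -1-0-
Unchecked terms (primes): --1-0, -011-, -1-0-, -10-1, 0--11, 0-11-, 00-1-, 01--1, 011--, 11--0, 110--
Minterm coverage:
  m2 ⊆ 00-1- [E]
  m3 ⊆ 0--11,00-1-
  m4 ⊆ --1-0 [E]
  m6 ⊆ --1-0,-011-,0-11-,00-1-
  m7 ⊆ -011-,0--11,0-11-,00-1-
  m8 ⊆ -1-0- [E]
  m9 ⊆ -1-0-,-10-1,01--1
  m11 ⊆ -10-1,0--11,01--1
  m12 ⊆ --1-0,-1-0-,011--
  m13 ⊆ -1-0-,01--1,011--
  m14 ⊆ --1-0,0-11-,011--
  m15 ⊆ 0--11,0-11-,01--1,011--
  m20 ⊆ --1-0 [E]
  m22 ⊆ --1-0,-011-
  m23 ⊆ -011- [E]
  m24 ⊆ -1-0-,11--0,110--
  m25 ⊆ -1-0-,-10-1,110--
  m26 ⊆ 11--0,110--
  m27 ⊆ -10-1,110--
  m28 ⊆ --1-0,-1-0-,11--0
  m29 ⊆ -1-0- [E]
  m30 ⊆ --1-0,11--0
E = {--1-0, -011-, -1-0-, 00-1-}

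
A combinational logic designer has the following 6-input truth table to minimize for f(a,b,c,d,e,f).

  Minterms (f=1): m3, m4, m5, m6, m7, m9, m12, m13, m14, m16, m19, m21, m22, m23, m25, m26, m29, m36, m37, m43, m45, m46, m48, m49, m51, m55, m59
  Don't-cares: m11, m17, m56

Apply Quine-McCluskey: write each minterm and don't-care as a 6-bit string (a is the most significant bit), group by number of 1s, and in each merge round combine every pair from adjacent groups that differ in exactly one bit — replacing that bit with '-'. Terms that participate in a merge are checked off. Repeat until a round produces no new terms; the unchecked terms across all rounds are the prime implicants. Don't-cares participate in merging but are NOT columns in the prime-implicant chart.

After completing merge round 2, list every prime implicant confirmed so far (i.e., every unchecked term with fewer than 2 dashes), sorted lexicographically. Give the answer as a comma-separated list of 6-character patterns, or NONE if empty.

size-2^0 implicants → 000011(✓)  000100(✓)  000101(✓)  000110(✓)  000111(✓)  001001(✓)  001011(✓)  001100(✓)  001101(✓)  001110(✓)  010000(✓)  010001(✓)  010011(✓)  010101(✓)  010110(✓)  010111(✓)  011001(✓)  011010  011101(✓)  100100(✓)  100101(✓)  101011(✓)  101101(✓)  101110(✓)  110000(✓)  110001(✓)  110011(✓)  110111(✓)  111000(✓)  111011(✓)
size-2^1 implicants → -00100(✓)  -00101(✓)  -01011  -01101(✓)  -01110  -10000(✓)  -10001(✓)  -10011(✓)  -10111(✓)  0-0011(✓)  0-0101(✓)  0-0110(✓)  0-0111(✓)  0-1001(✓)  0-1101(✓)  00-011  00-100(✓)  00-101(✓)  00-110(✓)  000-11(✓)  0001-0(✓)  0001-1(✓)  00010-(✓)  00011-(✓)  001-01(✓)  0010-1  0011-0(✓)  00110-(✓)  01-001(✓)  01-101(✓)  010-01(✓)  010-11(✓)  0100-1(✓)  01000-(✓)  0101-1(✓)  01011-(✓)  011-01(✓)  1-1011  10-101(✓)  10010-(✓)  11-000  11-011  110-11(✓)  1100-1(✓)  11000-(✓)
size-2^2 implicants → -0-101  -0010-  -10-11  -100-1  -1000-  0--101  0-0-11  0-01-1  0-011-  0-1-01  00-1-0  00-10-  0001--  01--01  010--1
Unchecked terms (primes): -0-101, -0010-, -01011, -01110, -10-11, -100-1, -1000-, 0--101, 0-0-11, 0-01-1, 0-011-, 0-1-01, 00-011, 00-1-0, 00-10-, 0001--, 0010-1, 01--01, 010--1, 011010, 1-1011, 11-000, 11-011

-01011, -01110, 00-011, 0010-1, 011010, 1-1011, 11-000, 11-011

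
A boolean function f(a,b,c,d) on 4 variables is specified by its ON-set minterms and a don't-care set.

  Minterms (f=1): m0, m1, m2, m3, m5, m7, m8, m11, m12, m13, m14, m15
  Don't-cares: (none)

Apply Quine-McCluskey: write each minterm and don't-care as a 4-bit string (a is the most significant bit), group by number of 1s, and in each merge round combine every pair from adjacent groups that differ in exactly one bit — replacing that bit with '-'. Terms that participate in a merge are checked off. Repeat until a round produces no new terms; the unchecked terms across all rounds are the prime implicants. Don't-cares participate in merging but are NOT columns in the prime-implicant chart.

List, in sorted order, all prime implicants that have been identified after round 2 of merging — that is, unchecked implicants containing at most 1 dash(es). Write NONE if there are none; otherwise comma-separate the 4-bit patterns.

Round 0: 0000✓ 0001✓ 0010✓ 0011✓ 0101✓ 0111✓ 1000✓ 1011✓ 1100✓ 1101✓ 1110✓ 1111✓
Round 1: -000 -011✓ -101✓ -111✓ 0-01✓ 0-11✓ 00-0✓ 00-1✓ 000-✓ 001-✓ 01-1✓ 1-00 1-11✓ 11-0✓ 11-1✓ 110-✓ 111-✓
Round 2: --11 -1-1 0--1 00-- 11--
PIs = {--11, -000, -1-1, 0--1, 00--, 1-00, 11--}

-000, 1-00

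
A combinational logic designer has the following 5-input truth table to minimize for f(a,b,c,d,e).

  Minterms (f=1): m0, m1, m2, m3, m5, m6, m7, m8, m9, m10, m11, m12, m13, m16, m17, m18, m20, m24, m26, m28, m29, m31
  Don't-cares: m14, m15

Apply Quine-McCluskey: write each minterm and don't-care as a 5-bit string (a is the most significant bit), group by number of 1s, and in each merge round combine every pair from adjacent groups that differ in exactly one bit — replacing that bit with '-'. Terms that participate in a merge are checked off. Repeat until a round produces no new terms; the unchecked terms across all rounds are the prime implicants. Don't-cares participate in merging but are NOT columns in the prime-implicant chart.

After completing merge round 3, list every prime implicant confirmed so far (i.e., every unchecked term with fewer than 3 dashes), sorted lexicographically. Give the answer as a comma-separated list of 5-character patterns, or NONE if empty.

Round 0: 00000✓ 00001✓ 00010✓ 00011✓ 00101✓ 00110✓ 00111✓ 01000✓ 01001✓ 01010✓ 01011✓ 01100✓ 01101✓ 01110✓ 01111✓ 10000✓ 10001✓ 10010✓ 10100✓ 11000✓ 11010✓ 11100✓ 11101✓ 11111✓
Round 1: -0000✓ -0001✓ -0010✓ -1000✓ -1010✓ -1100✓ -1101✓ -1111✓ 0-000✓ 0-001✓ 0-010✓ 0-011✓ 0-101✓ 0-110✓ 0-111✓ 00-01✓ 00-10✓ 00-11✓ 000-0✓ 000-1✓ 0000-✓ 0001-✓ 001-1✓ 0011-✓ 01-00✓ 01-01✓ 01-10✓ 01-11✓ 010-0✓ 010-1✓ 0100-✓ 0101-✓ 011-0✓ 011-1✓ 0110-✓ 0111-✓ 1-000✓ 1-010✓ 1-100✓ 10-00✓ 100-0✓ 1000-✓ 11-00✓ 110-0✓ 111-1✓ 1110-✓
Round 2: --000✓ --010✓ -00-0✓ -000- -1-00 -10-0✓ -11-1 -110- 0--01✓ 0--10✓ 0--11✓ 0-0-0✓ 0-0-1✓ 0-00-✓ 0-01-✓ 0-1-1✓ 0-11-✓ 00--1✓ 00-1-✓ 000--✓ 01--0✓ 01--1✓ 01-0-✓ 01-1-✓ 010--✓ 011--✓ 1--00 1-0-0✓
Round 3: --0-0 0---1 0--1- 0-0-- 01---
PIs = {--0-0, -000-, -1-00, -11-1, -110-, 0---1, 0--1-, 0-0--, 01---, 1--00}

-000-, -1-00, -11-1, -110-, 1--00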